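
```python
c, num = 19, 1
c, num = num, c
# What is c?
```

Trace (tracking c):
c, num = (19, 1)  # -> c = 19, num = 1
c, num = (num, c)  # -> c = 1, num = 19

Answer: 1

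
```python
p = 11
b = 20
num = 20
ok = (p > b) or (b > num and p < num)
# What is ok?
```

Answer: False

Derivation:
Trace (tracking ok):
p = 11  # -> p = 11
b = 20  # -> b = 20
num = 20  # -> num = 20
ok = p > b or (b > num and p < num)  # -> ok = False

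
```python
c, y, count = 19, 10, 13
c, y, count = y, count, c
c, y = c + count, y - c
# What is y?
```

Trace (tracking y):
c, y, count = (19, 10, 13)  # -> c = 19, y = 10, count = 13
c, y, count = (y, count, c)  # -> c = 10, y = 13, count = 19
c, y = (c + count, y - c)  # -> c = 29, y = 3

Answer: 3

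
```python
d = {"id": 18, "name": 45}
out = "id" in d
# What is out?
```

Trace (tracking out):
d = {'id': 18, 'name': 45}  # -> d = {'id': 18, 'name': 45}
out = 'id' in d  # -> out = True

Answer: True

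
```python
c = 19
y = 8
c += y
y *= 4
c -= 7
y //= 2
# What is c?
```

Answer: 20

Derivation:
Trace (tracking c):
c = 19  # -> c = 19
y = 8  # -> y = 8
c += y  # -> c = 27
y *= 4  # -> y = 32
c -= 7  # -> c = 20
y //= 2  # -> y = 16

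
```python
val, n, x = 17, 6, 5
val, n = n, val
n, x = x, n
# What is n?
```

Trace (tracking n):
val, n, x = (17, 6, 5)  # -> val = 17, n = 6, x = 5
val, n = (n, val)  # -> val = 6, n = 17
n, x = (x, n)  # -> n = 5, x = 17

Answer: 5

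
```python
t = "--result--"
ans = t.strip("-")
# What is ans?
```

Answer: 'result'

Derivation:
Trace (tracking ans):
t = '--result--'  # -> t = '--result--'
ans = t.strip('-')  # -> ans = 'result'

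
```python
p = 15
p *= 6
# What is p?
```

Answer: 90

Derivation:
Trace (tracking p):
p = 15  # -> p = 15
p *= 6  # -> p = 90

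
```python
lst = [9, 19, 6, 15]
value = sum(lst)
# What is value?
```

Trace (tracking value):
lst = [9, 19, 6, 15]  # -> lst = [9, 19, 6, 15]
value = sum(lst)  # -> value = 49

Answer: 49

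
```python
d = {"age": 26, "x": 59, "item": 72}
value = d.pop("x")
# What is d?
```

Trace (tracking d):
d = {'age': 26, 'x': 59, 'item': 72}  # -> d = {'age': 26, 'x': 59, 'item': 72}
value = d.pop('x')  # -> value = 59

Answer: {'age': 26, 'item': 72}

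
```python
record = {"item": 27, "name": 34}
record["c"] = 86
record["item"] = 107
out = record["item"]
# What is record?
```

Trace (tracking record):
record = {'item': 27, 'name': 34}  # -> record = {'item': 27, 'name': 34}
record['c'] = 86  # -> record = {'item': 27, 'name': 34, 'c': 86}
record['item'] = 107  # -> record = {'item': 107, 'name': 34, 'c': 86}
out = record['item']  # -> out = 107

Answer: {'item': 107, 'name': 34, 'c': 86}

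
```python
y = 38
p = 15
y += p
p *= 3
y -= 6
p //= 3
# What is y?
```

Answer: 47

Derivation:
Trace (tracking y):
y = 38  # -> y = 38
p = 15  # -> p = 15
y += p  # -> y = 53
p *= 3  # -> p = 45
y -= 6  # -> y = 47
p //= 3  # -> p = 15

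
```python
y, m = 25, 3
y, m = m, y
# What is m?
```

Trace (tracking m):
y, m = (25, 3)  # -> y = 25, m = 3
y, m = (m, y)  # -> y = 3, m = 25

Answer: 25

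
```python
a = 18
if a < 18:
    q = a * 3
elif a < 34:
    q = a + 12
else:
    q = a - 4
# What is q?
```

Answer: 30

Derivation:
Trace (tracking q):
a = 18  # -> a = 18
if a < 18:  # condition is False
elif a < 34:  # condition is True
    q = a + 12  # -> q = 30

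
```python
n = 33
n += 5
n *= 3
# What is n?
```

Answer: 114

Derivation:
Trace (tracking n):
n = 33  # -> n = 33
n += 5  # -> n = 38
n *= 3  # -> n = 114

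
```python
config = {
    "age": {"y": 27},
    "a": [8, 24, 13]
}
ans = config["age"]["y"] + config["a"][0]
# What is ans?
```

Answer: 35

Derivation:
Trace (tracking ans):
config = {'age': {'y': 27}, 'a': [8, 24, 13]}  # -> config = {'age': {'y': 27}, 'a': [8, 24, 13]}
ans = config['age']['y'] + config['a'][0]  # -> ans = 35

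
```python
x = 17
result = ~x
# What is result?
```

Answer: -18

Derivation:
Trace (tracking result):
x = 17  # -> x = 17
result = ~x  # -> result = -18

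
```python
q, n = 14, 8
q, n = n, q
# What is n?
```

Answer: 14

Derivation:
Trace (tracking n):
q, n = (14, 8)  # -> q = 14, n = 8
q, n = (n, q)  # -> q = 8, n = 14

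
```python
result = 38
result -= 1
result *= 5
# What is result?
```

Trace (tracking result):
result = 38  # -> result = 38
result -= 1  # -> result = 37
result *= 5  # -> result = 185

Answer: 185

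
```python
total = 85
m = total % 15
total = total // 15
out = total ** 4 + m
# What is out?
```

Trace (tracking out):
total = 85  # -> total = 85
m = total % 15  # -> m = 10
total = total // 15  # -> total = 5
out = total ** 4 + m  # -> out = 635

Answer: 635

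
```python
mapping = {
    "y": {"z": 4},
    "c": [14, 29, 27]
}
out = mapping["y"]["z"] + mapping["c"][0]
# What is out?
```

Trace (tracking out):
mapping = {'y': {'z': 4}, 'c': [14, 29, 27]}  # -> mapping = {'y': {'z': 4}, 'c': [14, 29, 27]}
out = mapping['y']['z'] + mapping['c'][0]  # -> out = 18

Answer: 18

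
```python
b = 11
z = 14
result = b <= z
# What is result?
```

Answer: True

Derivation:
Trace (tracking result):
b = 11  # -> b = 11
z = 14  # -> z = 14
result = b <= z  # -> result = True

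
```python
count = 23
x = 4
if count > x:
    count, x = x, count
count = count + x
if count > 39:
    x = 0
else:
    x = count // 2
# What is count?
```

Answer: 27

Derivation:
Trace (tracking count):
count = 23  # -> count = 23
x = 4  # -> x = 4
if count > x:  # condition is True
    count, x = (x, count)  # -> count = 4, x = 23
count = count + x  # -> count = 27
if count > 39:  # condition is False
else:
    x = count // 2  # -> x = 13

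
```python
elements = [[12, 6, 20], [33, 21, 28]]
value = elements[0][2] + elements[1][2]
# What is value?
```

Answer: 48

Derivation:
Trace (tracking value):
elements = [[12, 6, 20], [33, 21, 28]]  # -> elements = [[12, 6, 20], [33, 21, 28]]
value = elements[0][2] + elements[1][2]  # -> value = 48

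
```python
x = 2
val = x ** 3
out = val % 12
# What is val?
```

Answer: 8

Derivation:
Trace (tracking val):
x = 2  # -> x = 2
val = x ** 3  # -> val = 8
out = val % 12  # -> out = 8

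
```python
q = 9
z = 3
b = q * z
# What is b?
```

Answer: 27

Derivation:
Trace (tracking b):
q = 9  # -> q = 9
z = 3  # -> z = 3
b = q * z  # -> b = 27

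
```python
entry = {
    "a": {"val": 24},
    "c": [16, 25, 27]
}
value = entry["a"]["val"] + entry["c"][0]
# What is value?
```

Trace (tracking value):
entry = {'a': {'val': 24}, 'c': [16, 25, 27]}  # -> entry = {'a': {'val': 24}, 'c': [16, 25, 27]}
value = entry['a']['val'] + entry['c'][0]  # -> value = 40

Answer: 40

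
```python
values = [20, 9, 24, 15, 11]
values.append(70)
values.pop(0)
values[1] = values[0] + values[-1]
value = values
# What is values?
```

Trace (tracking values):
values = [20, 9, 24, 15, 11]  # -> values = [20, 9, 24, 15, 11]
values.append(70)  # -> values = [20, 9, 24, 15, 11, 70]
values.pop(0)  # -> values = [9, 24, 15, 11, 70]
values[1] = values[0] + values[-1]  # -> values = [9, 79, 15, 11, 70]
value = values  # -> value = [9, 79, 15, 11, 70]

Answer: [9, 79, 15, 11, 70]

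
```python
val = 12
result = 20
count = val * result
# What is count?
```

Answer: 240

Derivation:
Trace (tracking count):
val = 12  # -> val = 12
result = 20  # -> result = 20
count = val * result  # -> count = 240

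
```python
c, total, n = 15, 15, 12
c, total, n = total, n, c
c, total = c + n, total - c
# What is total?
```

Answer: -3

Derivation:
Trace (tracking total):
c, total, n = (15, 15, 12)  # -> c = 15, total = 15, n = 12
c, total, n = (total, n, c)  # -> c = 15, total = 12, n = 15
c, total = (c + n, total - c)  # -> c = 30, total = -3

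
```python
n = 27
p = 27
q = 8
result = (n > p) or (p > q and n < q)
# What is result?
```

Answer: False

Derivation:
Trace (tracking result):
n = 27  # -> n = 27
p = 27  # -> p = 27
q = 8  # -> q = 8
result = n > p or (p > q and n < q)  # -> result = False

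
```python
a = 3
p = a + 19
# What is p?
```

Answer: 22

Derivation:
Trace (tracking p):
a = 3  # -> a = 3
p = a + 19  # -> p = 22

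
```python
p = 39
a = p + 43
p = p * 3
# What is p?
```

Answer: 117

Derivation:
Trace (tracking p):
p = 39  # -> p = 39
a = p + 43  # -> a = 82
p = p * 3  # -> p = 117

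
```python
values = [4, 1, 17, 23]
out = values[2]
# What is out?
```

Answer: 17

Derivation:
Trace (tracking out):
values = [4, 1, 17, 23]  # -> values = [4, 1, 17, 23]
out = values[2]  # -> out = 17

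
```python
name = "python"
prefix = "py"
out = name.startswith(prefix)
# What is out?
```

Answer: True

Derivation:
Trace (tracking out):
name = 'python'  # -> name = 'python'
prefix = 'py'  # -> prefix = 'py'
out = name.startswith(prefix)  # -> out = True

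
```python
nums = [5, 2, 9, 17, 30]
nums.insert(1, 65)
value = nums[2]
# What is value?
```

Answer: 2

Derivation:
Trace (tracking value):
nums = [5, 2, 9, 17, 30]  # -> nums = [5, 2, 9, 17, 30]
nums.insert(1, 65)  # -> nums = [5, 65, 2, 9, 17, 30]
value = nums[2]  # -> value = 2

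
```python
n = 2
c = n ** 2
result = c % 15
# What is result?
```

Trace (tracking result):
n = 2  # -> n = 2
c = n ** 2  # -> c = 4
result = c % 15  # -> result = 4

Answer: 4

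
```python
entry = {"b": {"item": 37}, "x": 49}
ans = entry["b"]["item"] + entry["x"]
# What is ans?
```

Trace (tracking ans):
entry = {'b': {'item': 37}, 'x': 49}  # -> entry = {'b': {'item': 37}, 'x': 49}
ans = entry['b']['item'] + entry['x']  # -> ans = 86

Answer: 86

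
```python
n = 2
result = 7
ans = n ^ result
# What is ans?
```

Answer: 5

Derivation:
Trace (tracking ans):
n = 2  # -> n = 2
result = 7  # -> result = 7
ans = n ^ result  # -> ans = 5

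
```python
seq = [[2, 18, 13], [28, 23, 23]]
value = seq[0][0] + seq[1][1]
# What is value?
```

Answer: 25

Derivation:
Trace (tracking value):
seq = [[2, 18, 13], [28, 23, 23]]  # -> seq = [[2, 18, 13], [28, 23, 23]]
value = seq[0][0] + seq[1][1]  # -> value = 25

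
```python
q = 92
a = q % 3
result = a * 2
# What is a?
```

Answer: 2

Derivation:
Trace (tracking a):
q = 92  # -> q = 92
a = q % 3  # -> a = 2
result = a * 2  # -> result = 4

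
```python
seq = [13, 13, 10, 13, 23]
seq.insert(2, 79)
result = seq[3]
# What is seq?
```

Answer: [13, 13, 79, 10, 13, 23]

Derivation:
Trace (tracking seq):
seq = [13, 13, 10, 13, 23]  # -> seq = [13, 13, 10, 13, 23]
seq.insert(2, 79)  # -> seq = [13, 13, 79, 10, 13, 23]
result = seq[3]  # -> result = 10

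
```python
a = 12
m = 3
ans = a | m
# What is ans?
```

Answer: 15

Derivation:
Trace (tracking ans):
a = 12  # -> a = 12
m = 3  # -> m = 3
ans = a | m  # -> ans = 15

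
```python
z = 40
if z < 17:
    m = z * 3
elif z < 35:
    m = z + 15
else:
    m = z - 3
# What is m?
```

Answer: 37

Derivation:
Trace (tracking m):
z = 40  # -> z = 40
if z < 17:  # condition is False
elif z < 35:  # condition is False
else:
    m = z - 3  # -> m = 37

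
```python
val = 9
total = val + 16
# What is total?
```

Trace (tracking total):
val = 9  # -> val = 9
total = val + 16  # -> total = 25

Answer: 25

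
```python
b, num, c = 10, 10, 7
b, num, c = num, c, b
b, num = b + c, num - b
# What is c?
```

Trace (tracking c):
b, num, c = (10, 10, 7)  # -> b = 10, num = 10, c = 7
b, num, c = (num, c, b)  # -> b = 10, num = 7, c = 10
b, num = (b + c, num - b)  # -> b = 20, num = -3

Answer: 10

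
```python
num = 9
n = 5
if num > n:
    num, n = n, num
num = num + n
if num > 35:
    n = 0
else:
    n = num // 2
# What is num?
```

Answer: 14

Derivation:
Trace (tracking num):
num = 9  # -> num = 9
n = 5  # -> n = 5
if num > n:  # condition is True
    num, n = (n, num)  # -> num = 5, n = 9
num = num + n  # -> num = 14
if num > 35:  # condition is False
else:
    n = num // 2  # -> n = 7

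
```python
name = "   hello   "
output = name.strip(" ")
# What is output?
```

Answer: 'hello'

Derivation:
Trace (tracking output):
name = '   hello   '  # -> name = '   hello   '
output = name.strip(' ')  # -> output = 'hello'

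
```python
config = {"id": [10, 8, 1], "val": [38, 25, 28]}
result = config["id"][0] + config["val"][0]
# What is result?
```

Answer: 48

Derivation:
Trace (tracking result):
config = {'id': [10, 8, 1], 'val': [38, 25, 28]}  # -> config = {'id': [10, 8, 1], 'val': [38, 25, 28]}
result = config['id'][0] + config['val'][0]  # -> result = 48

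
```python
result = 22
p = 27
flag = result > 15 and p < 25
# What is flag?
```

Trace (tracking flag):
result = 22  # -> result = 22
p = 27  # -> p = 27
flag = result > 15 and p < 25  # -> flag = False

Answer: False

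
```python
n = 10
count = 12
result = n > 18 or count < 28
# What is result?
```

Answer: True

Derivation:
Trace (tracking result):
n = 10  # -> n = 10
count = 12  # -> count = 12
result = n > 18 or count < 28  # -> result = True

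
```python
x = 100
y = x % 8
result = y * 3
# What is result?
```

Trace (tracking result):
x = 100  # -> x = 100
y = x % 8  # -> y = 4
result = y * 3  # -> result = 12

Answer: 12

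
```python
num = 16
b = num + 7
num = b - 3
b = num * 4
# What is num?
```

Trace (tracking num):
num = 16  # -> num = 16
b = num + 7  # -> b = 23
num = b - 3  # -> num = 20
b = num * 4  # -> b = 80

Answer: 20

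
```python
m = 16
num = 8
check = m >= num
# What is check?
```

Trace (tracking check):
m = 16  # -> m = 16
num = 8  # -> num = 8
check = m >= num  # -> check = True

Answer: True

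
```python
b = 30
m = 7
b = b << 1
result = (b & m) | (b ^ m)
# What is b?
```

Trace (tracking b):
b = 30  # -> b = 30
m = 7  # -> m = 7
b = b << 1  # -> b = 60
result = b & m | b ^ m  # -> result = 63

Answer: 60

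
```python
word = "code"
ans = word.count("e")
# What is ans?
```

Trace (tracking ans):
word = 'code'  # -> word = 'code'
ans = word.count('e')  # -> ans = 1

Answer: 1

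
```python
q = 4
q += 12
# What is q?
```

Answer: 16

Derivation:
Trace (tracking q):
q = 4  # -> q = 4
q += 12  # -> q = 16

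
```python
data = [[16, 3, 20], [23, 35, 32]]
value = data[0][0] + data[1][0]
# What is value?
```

Trace (tracking value):
data = [[16, 3, 20], [23, 35, 32]]  # -> data = [[16, 3, 20], [23, 35, 32]]
value = data[0][0] + data[1][0]  # -> value = 39

Answer: 39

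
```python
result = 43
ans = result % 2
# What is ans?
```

Answer: 1

Derivation:
Trace (tracking ans):
result = 43  # -> result = 43
ans = result % 2  # -> ans = 1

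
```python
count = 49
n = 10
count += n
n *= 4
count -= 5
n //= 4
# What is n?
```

Answer: 10

Derivation:
Trace (tracking n):
count = 49  # -> count = 49
n = 10  # -> n = 10
count += n  # -> count = 59
n *= 4  # -> n = 40
count -= 5  # -> count = 54
n //= 4  # -> n = 10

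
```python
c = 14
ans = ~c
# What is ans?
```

Answer: -15

Derivation:
Trace (tracking ans):
c = 14  # -> c = 14
ans = ~c  # -> ans = -15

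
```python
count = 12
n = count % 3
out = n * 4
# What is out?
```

Trace (tracking out):
count = 12  # -> count = 12
n = count % 3  # -> n = 0
out = n * 4  # -> out = 0

Answer: 0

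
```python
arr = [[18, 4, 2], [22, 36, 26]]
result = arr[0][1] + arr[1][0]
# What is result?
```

Trace (tracking result):
arr = [[18, 4, 2], [22, 36, 26]]  # -> arr = [[18, 4, 2], [22, 36, 26]]
result = arr[0][1] + arr[1][0]  # -> result = 26

Answer: 26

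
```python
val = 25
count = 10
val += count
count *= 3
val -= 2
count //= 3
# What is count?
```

Answer: 10

Derivation:
Trace (tracking count):
val = 25  # -> val = 25
count = 10  # -> count = 10
val += count  # -> val = 35
count *= 3  # -> count = 30
val -= 2  # -> val = 33
count //= 3  # -> count = 10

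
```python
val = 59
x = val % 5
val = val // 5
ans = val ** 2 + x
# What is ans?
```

Answer: 125

Derivation:
Trace (tracking ans):
val = 59  # -> val = 59
x = val % 5  # -> x = 4
val = val // 5  # -> val = 11
ans = val ** 2 + x  # -> ans = 125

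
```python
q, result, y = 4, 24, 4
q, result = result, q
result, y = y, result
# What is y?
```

Answer: 4

Derivation:
Trace (tracking y):
q, result, y = (4, 24, 4)  # -> q = 4, result = 24, y = 4
q, result = (result, q)  # -> q = 24, result = 4
result, y = (y, result)  # -> result = 4, y = 4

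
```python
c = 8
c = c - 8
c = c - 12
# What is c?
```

Answer: -12

Derivation:
Trace (tracking c):
c = 8  # -> c = 8
c = c - 8  # -> c = 0
c = c - 12  # -> c = -12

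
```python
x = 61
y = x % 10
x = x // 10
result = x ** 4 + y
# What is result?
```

Answer: 1297

Derivation:
Trace (tracking result):
x = 61  # -> x = 61
y = x % 10  # -> y = 1
x = x // 10  # -> x = 6
result = x ** 4 + y  # -> result = 1297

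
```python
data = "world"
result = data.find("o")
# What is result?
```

Trace (tracking result):
data = 'world'  # -> data = 'world'
result = data.find('o')  # -> result = 1

Answer: 1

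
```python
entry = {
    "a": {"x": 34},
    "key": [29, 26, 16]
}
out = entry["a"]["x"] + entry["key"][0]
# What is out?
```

Answer: 63

Derivation:
Trace (tracking out):
entry = {'a': {'x': 34}, 'key': [29, 26, 16]}  # -> entry = {'a': {'x': 34}, 'key': [29, 26, 16]}
out = entry['a']['x'] + entry['key'][0]  # -> out = 63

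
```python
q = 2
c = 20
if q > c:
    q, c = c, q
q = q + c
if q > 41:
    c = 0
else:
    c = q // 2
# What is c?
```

Answer: 11

Derivation:
Trace (tracking c):
q = 2  # -> q = 2
c = 20  # -> c = 20
if q > c:  # condition is False
q = q + c  # -> q = 22
if q > 41:  # condition is False
else:
    c = q // 2  # -> c = 11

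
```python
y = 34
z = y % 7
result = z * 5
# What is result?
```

Trace (tracking result):
y = 34  # -> y = 34
z = y % 7  # -> z = 6
result = z * 5  # -> result = 30

Answer: 30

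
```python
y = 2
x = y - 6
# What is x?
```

Trace (tracking x):
y = 2  # -> y = 2
x = y - 6  # -> x = -4

Answer: -4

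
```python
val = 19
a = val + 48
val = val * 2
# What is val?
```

Trace (tracking val):
val = 19  # -> val = 19
a = val + 48  # -> a = 67
val = val * 2  # -> val = 38

Answer: 38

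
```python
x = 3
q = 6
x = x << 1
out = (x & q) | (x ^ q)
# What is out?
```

Trace (tracking out):
x = 3  # -> x = 3
q = 6  # -> q = 6
x = x << 1  # -> x = 6
out = x & q | x ^ q  # -> out = 6

Answer: 6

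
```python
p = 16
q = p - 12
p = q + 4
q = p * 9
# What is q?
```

Trace (tracking q):
p = 16  # -> p = 16
q = p - 12  # -> q = 4
p = q + 4  # -> p = 8
q = p * 9  # -> q = 72

Answer: 72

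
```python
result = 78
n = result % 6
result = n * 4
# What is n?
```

Answer: 0

Derivation:
Trace (tracking n):
result = 78  # -> result = 78
n = result % 6  # -> n = 0
result = n * 4  # -> result = 0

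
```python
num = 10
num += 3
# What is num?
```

Trace (tracking num):
num = 10  # -> num = 10
num += 3  # -> num = 13

Answer: 13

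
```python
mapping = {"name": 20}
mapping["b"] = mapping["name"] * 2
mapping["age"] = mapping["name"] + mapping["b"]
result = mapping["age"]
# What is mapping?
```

Answer: {'name': 20, 'b': 40, 'age': 60}

Derivation:
Trace (tracking mapping):
mapping = {'name': 20}  # -> mapping = {'name': 20}
mapping['b'] = mapping['name'] * 2  # -> mapping = {'name': 20, 'b': 40}
mapping['age'] = mapping['name'] + mapping['b']  # -> mapping = {'name': 20, 'b': 40, 'age': 60}
result = mapping['age']  # -> result = 60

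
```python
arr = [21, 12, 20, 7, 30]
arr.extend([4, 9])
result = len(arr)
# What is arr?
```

Answer: [21, 12, 20, 7, 30, 4, 9]

Derivation:
Trace (tracking arr):
arr = [21, 12, 20, 7, 30]  # -> arr = [21, 12, 20, 7, 30]
arr.extend([4, 9])  # -> arr = [21, 12, 20, 7, 30, 4, 9]
result = len(arr)  # -> result = 7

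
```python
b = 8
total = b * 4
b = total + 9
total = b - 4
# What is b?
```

Trace (tracking b):
b = 8  # -> b = 8
total = b * 4  # -> total = 32
b = total + 9  # -> b = 41
total = b - 4  # -> total = 37

Answer: 41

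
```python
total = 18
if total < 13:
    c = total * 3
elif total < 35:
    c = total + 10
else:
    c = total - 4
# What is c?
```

Answer: 28

Derivation:
Trace (tracking c):
total = 18  # -> total = 18
if total < 13:  # condition is False
elif total < 35:  # condition is True
    c = total + 10  # -> c = 28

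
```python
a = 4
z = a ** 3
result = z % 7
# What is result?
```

Answer: 1

Derivation:
Trace (tracking result):
a = 4  # -> a = 4
z = a ** 3  # -> z = 64
result = z % 7  # -> result = 1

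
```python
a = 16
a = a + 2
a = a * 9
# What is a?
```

Answer: 162

Derivation:
Trace (tracking a):
a = 16  # -> a = 16
a = a + 2  # -> a = 18
a = a * 9  # -> a = 162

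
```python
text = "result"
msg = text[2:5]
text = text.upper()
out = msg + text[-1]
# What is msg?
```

Answer: 'sul'

Derivation:
Trace (tracking msg):
text = 'result'  # -> text = 'result'
msg = text[2:5]  # -> msg = 'sul'
text = text.upper()  # -> text = 'RESULT'
out = msg + text[-1]  # -> out = 'sulT'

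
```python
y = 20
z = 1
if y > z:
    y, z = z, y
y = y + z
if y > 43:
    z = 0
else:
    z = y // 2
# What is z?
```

Answer: 10

Derivation:
Trace (tracking z):
y = 20  # -> y = 20
z = 1  # -> z = 1
if y > z:  # condition is True
    y, z = (z, y)  # -> y = 1, z = 20
y = y + z  # -> y = 21
if y > 43:  # condition is False
else:
    z = y // 2  # -> z = 10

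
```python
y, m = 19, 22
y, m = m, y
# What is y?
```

Answer: 22

Derivation:
Trace (tracking y):
y, m = (19, 22)  # -> y = 19, m = 22
y, m = (m, y)  # -> y = 22, m = 19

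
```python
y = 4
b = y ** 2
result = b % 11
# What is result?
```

Answer: 5

Derivation:
Trace (tracking result):
y = 4  # -> y = 4
b = y ** 2  # -> b = 16
result = b % 11  # -> result = 5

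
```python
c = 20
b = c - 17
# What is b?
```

Answer: 3

Derivation:
Trace (tracking b):
c = 20  # -> c = 20
b = c - 17  # -> b = 3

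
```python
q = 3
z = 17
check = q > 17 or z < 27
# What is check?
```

Trace (tracking check):
q = 3  # -> q = 3
z = 17  # -> z = 17
check = q > 17 or z < 27  # -> check = True

Answer: True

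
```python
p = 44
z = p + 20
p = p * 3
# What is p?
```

Answer: 132

Derivation:
Trace (tracking p):
p = 44  # -> p = 44
z = p + 20  # -> z = 64
p = p * 3  # -> p = 132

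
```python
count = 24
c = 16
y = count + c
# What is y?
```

Trace (tracking y):
count = 24  # -> count = 24
c = 16  # -> c = 16
y = count + c  # -> y = 40

Answer: 40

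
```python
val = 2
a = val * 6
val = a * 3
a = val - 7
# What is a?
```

Answer: 29

Derivation:
Trace (tracking a):
val = 2  # -> val = 2
a = val * 6  # -> a = 12
val = a * 3  # -> val = 36
a = val - 7  # -> a = 29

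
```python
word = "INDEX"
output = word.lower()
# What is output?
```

Trace (tracking output):
word = 'INDEX'  # -> word = 'INDEX'
output = word.lower()  # -> output = 'index'

Answer: 'index'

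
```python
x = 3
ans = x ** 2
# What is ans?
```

Trace (tracking ans):
x = 3  # -> x = 3
ans = x ** 2  # -> ans = 9

Answer: 9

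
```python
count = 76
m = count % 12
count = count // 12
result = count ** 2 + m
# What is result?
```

Trace (tracking result):
count = 76  # -> count = 76
m = count % 12  # -> m = 4
count = count // 12  # -> count = 6
result = count ** 2 + m  # -> result = 40

Answer: 40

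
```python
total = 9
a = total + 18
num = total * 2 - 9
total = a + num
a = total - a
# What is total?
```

Trace (tracking total):
total = 9  # -> total = 9
a = total + 18  # -> a = 27
num = total * 2 - 9  # -> num = 9
total = a + num  # -> total = 36
a = total - a  # -> a = 9

Answer: 36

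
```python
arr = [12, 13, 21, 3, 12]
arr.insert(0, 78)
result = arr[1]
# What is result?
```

Trace (tracking result):
arr = [12, 13, 21, 3, 12]  # -> arr = [12, 13, 21, 3, 12]
arr.insert(0, 78)  # -> arr = [78, 12, 13, 21, 3, 12]
result = arr[1]  # -> result = 12

Answer: 12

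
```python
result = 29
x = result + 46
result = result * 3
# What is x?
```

Trace (tracking x):
result = 29  # -> result = 29
x = result + 46  # -> x = 75
result = result * 3  # -> result = 87

Answer: 75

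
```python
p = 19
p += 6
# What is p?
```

Answer: 25

Derivation:
Trace (tracking p):
p = 19  # -> p = 19
p += 6  # -> p = 25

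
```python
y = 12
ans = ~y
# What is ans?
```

Trace (tracking ans):
y = 12  # -> y = 12
ans = ~y  # -> ans = -13

Answer: -13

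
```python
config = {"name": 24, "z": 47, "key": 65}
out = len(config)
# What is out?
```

Answer: 3

Derivation:
Trace (tracking out):
config = {'name': 24, 'z': 47, 'key': 65}  # -> config = {'name': 24, 'z': 47, 'key': 65}
out = len(config)  # -> out = 3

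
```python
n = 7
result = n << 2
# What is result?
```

Answer: 28

Derivation:
Trace (tracking result):
n = 7  # -> n = 7
result = n << 2  # -> result = 28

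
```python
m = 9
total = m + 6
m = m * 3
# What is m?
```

Answer: 27

Derivation:
Trace (tracking m):
m = 9  # -> m = 9
total = m + 6  # -> total = 15
m = m * 3  # -> m = 27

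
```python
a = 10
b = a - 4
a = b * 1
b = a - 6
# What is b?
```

Trace (tracking b):
a = 10  # -> a = 10
b = a - 4  # -> b = 6
a = b * 1  # -> a = 6
b = a - 6  # -> b = 0

Answer: 0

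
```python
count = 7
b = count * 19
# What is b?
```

Answer: 133

Derivation:
Trace (tracking b):
count = 7  # -> count = 7
b = count * 19  # -> b = 133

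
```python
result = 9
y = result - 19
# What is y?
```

Answer: -10

Derivation:
Trace (tracking y):
result = 9  # -> result = 9
y = result - 19  # -> y = -10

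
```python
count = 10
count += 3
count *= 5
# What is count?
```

Answer: 65

Derivation:
Trace (tracking count):
count = 10  # -> count = 10
count += 3  # -> count = 13
count *= 5  # -> count = 65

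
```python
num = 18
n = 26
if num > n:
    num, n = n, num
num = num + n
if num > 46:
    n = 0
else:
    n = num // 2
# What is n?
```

Answer: 22

Derivation:
Trace (tracking n):
num = 18  # -> num = 18
n = 26  # -> n = 26
if num > n:  # condition is False
num = num + n  # -> num = 44
if num > 46:  # condition is False
else:
    n = num // 2  # -> n = 22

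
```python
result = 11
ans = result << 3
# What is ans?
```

Answer: 88

Derivation:
Trace (tracking ans):
result = 11  # -> result = 11
ans = result << 3  # -> ans = 88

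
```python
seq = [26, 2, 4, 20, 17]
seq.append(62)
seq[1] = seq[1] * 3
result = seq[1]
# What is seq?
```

Trace (tracking seq):
seq = [26, 2, 4, 20, 17]  # -> seq = [26, 2, 4, 20, 17]
seq.append(62)  # -> seq = [26, 2, 4, 20, 17, 62]
seq[1] = seq[1] * 3  # -> seq = [26, 6, 4, 20, 17, 62]
result = seq[1]  # -> result = 6

Answer: [26, 6, 4, 20, 17, 62]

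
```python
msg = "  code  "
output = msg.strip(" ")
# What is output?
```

Trace (tracking output):
msg = '  code  '  # -> msg = '  code  '
output = msg.strip(' ')  # -> output = 'code'

Answer: 'code'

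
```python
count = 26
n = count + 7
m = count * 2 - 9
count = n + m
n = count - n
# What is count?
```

Answer: 76

Derivation:
Trace (tracking count):
count = 26  # -> count = 26
n = count + 7  # -> n = 33
m = count * 2 - 9  # -> m = 43
count = n + m  # -> count = 76
n = count - n  # -> n = 43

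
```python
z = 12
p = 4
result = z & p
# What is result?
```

Answer: 4

Derivation:
Trace (tracking result):
z = 12  # -> z = 12
p = 4  # -> p = 4
result = z & p  # -> result = 4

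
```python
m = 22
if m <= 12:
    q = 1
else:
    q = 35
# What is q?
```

Trace (tracking q):
m = 22  # -> m = 22
if m <= 12:  # condition is False
else:
    q = 35  # -> q = 35

Answer: 35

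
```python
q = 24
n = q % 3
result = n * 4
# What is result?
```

Trace (tracking result):
q = 24  # -> q = 24
n = q % 3  # -> n = 0
result = n * 4  # -> result = 0

Answer: 0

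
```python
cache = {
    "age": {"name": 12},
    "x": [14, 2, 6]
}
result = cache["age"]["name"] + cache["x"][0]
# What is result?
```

Trace (tracking result):
cache = {'age': {'name': 12}, 'x': [14, 2, 6]}  # -> cache = {'age': {'name': 12}, 'x': [14, 2, 6]}
result = cache['age']['name'] + cache['x'][0]  # -> result = 26

Answer: 26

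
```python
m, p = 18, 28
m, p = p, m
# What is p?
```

Trace (tracking p):
m, p = (18, 28)  # -> m = 18, p = 28
m, p = (p, m)  # -> m = 28, p = 18

Answer: 18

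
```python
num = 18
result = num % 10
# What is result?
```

Trace (tracking result):
num = 18  # -> num = 18
result = num % 10  # -> result = 8

Answer: 8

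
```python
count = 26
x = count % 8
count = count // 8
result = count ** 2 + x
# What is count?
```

Trace (tracking count):
count = 26  # -> count = 26
x = count % 8  # -> x = 2
count = count // 8  # -> count = 3
result = count ** 2 + x  # -> result = 11

Answer: 3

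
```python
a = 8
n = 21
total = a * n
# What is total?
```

Answer: 168

Derivation:
Trace (tracking total):
a = 8  # -> a = 8
n = 21  # -> n = 21
total = a * n  # -> total = 168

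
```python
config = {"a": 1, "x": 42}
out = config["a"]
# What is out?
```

Trace (tracking out):
config = {'a': 1, 'x': 42}  # -> config = {'a': 1, 'x': 42}
out = config['a']  # -> out = 1

Answer: 1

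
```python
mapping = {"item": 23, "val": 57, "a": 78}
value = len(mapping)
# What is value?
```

Answer: 3

Derivation:
Trace (tracking value):
mapping = {'item': 23, 'val': 57, 'a': 78}  # -> mapping = {'item': 23, 'val': 57, 'a': 78}
value = len(mapping)  # -> value = 3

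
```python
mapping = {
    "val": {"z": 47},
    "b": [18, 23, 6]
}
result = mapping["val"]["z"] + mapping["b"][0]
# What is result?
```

Answer: 65

Derivation:
Trace (tracking result):
mapping = {'val': {'z': 47}, 'b': [18, 23, 6]}  # -> mapping = {'val': {'z': 47}, 'b': [18, 23, 6]}
result = mapping['val']['z'] + mapping['b'][0]  # -> result = 65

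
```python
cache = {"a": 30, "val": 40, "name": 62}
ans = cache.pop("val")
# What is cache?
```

Answer: {'a': 30, 'name': 62}

Derivation:
Trace (tracking cache):
cache = {'a': 30, 'val': 40, 'name': 62}  # -> cache = {'a': 30, 'val': 40, 'name': 62}
ans = cache.pop('val')  # -> ans = 40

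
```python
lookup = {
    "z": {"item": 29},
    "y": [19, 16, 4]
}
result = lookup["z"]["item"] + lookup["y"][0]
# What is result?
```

Answer: 48

Derivation:
Trace (tracking result):
lookup = {'z': {'item': 29}, 'y': [19, 16, 4]}  # -> lookup = {'z': {'item': 29}, 'y': [19, 16, 4]}
result = lookup['z']['item'] + lookup['y'][0]  # -> result = 48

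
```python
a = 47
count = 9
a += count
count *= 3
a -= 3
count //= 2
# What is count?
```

Answer: 13

Derivation:
Trace (tracking count):
a = 47  # -> a = 47
count = 9  # -> count = 9
a += count  # -> a = 56
count *= 3  # -> count = 27
a -= 3  # -> a = 53
count //= 2  # -> count = 13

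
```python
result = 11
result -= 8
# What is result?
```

Answer: 3

Derivation:
Trace (tracking result):
result = 11  # -> result = 11
result -= 8  # -> result = 3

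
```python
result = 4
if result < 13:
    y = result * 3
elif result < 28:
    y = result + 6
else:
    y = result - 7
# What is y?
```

Answer: 12

Derivation:
Trace (tracking y):
result = 4  # -> result = 4
if result < 13:  # condition is True
    y = result * 3  # -> y = 12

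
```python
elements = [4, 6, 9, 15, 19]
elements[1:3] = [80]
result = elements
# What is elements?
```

Trace (tracking elements):
elements = [4, 6, 9, 15, 19]  # -> elements = [4, 6, 9, 15, 19]
elements[1:3] = [80]  # -> elements = [4, 80, 15, 19]
result = elements  # -> result = [4, 80, 15, 19]

Answer: [4, 80, 15, 19]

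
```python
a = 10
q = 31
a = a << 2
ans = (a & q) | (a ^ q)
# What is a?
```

Trace (tracking a):
a = 10  # -> a = 10
q = 31  # -> q = 31
a = a << 2  # -> a = 40
ans = a & q | a ^ q  # -> ans = 63

Answer: 40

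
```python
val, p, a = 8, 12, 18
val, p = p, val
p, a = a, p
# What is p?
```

Trace (tracking p):
val, p, a = (8, 12, 18)  # -> val = 8, p = 12, a = 18
val, p = (p, val)  # -> val = 12, p = 8
p, a = (a, p)  # -> p = 18, a = 8

Answer: 18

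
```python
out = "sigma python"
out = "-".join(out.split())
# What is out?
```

Answer: 'sigma-python'

Derivation:
Trace (tracking out):
out = 'sigma python'  # -> out = 'sigma python'
out = '-'.join(out.split())  # -> out = 'sigma-python'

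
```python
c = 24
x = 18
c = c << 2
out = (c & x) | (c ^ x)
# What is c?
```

Trace (tracking c):
c = 24  # -> c = 24
x = 18  # -> x = 18
c = c << 2  # -> c = 96
out = c & x | c ^ x  # -> out = 114

Answer: 96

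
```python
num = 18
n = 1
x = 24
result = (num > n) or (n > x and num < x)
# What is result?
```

Answer: True

Derivation:
Trace (tracking result):
num = 18  # -> num = 18
n = 1  # -> n = 1
x = 24  # -> x = 24
result = num > n or (n > x and num < x)  # -> result = True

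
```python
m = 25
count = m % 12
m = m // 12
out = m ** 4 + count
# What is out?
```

Trace (tracking out):
m = 25  # -> m = 25
count = m % 12  # -> count = 1
m = m // 12  # -> m = 2
out = m ** 4 + count  # -> out = 17

Answer: 17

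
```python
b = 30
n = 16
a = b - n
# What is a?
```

Answer: 14

Derivation:
Trace (tracking a):
b = 30  # -> b = 30
n = 16  # -> n = 16
a = b - n  # -> a = 14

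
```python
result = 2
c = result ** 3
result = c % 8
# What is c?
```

Trace (tracking c):
result = 2  # -> result = 2
c = result ** 3  # -> c = 8
result = c % 8  # -> result = 0

Answer: 8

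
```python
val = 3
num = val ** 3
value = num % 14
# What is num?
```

Answer: 27

Derivation:
Trace (tracking num):
val = 3  # -> val = 3
num = val ** 3  # -> num = 27
value = num % 14  # -> value = 13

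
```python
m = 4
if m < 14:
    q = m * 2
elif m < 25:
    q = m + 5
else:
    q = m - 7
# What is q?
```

Trace (tracking q):
m = 4  # -> m = 4
if m < 14:  # condition is True
    q = m * 2  # -> q = 8

Answer: 8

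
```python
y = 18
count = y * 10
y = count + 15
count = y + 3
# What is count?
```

Trace (tracking count):
y = 18  # -> y = 18
count = y * 10  # -> count = 180
y = count + 15  # -> y = 195
count = y + 3  # -> count = 198

Answer: 198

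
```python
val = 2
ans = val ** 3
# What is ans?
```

Answer: 8

Derivation:
Trace (tracking ans):
val = 2  # -> val = 2
ans = val ** 3  # -> ans = 8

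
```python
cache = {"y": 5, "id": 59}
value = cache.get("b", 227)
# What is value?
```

Answer: 227

Derivation:
Trace (tracking value):
cache = {'y': 5, 'id': 59}  # -> cache = {'y': 5, 'id': 59}
value = cache.get('b', 227)  # -> value = 227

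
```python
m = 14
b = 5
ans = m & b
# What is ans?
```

Answer: 4

Derivation:
Trace (tracking ans):
m = 14  # -> m = 14
b = 5  # -> b = 5
ans = m & b  # -> ans = 4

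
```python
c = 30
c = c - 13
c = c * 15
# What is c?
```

Answer: 255

Derivation:
Trace (tracking c):
c = 30  # -> c = 30
c = c - 13  # -> c = 17
c = c * 15  # -> c = 255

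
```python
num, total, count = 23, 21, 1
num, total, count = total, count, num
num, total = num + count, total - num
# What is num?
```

Answer: 44

Derivation:
Trace (tracking num):
num, total, count = (23, 21, 1)  # -> num = 23, total = 21, count = 1
num, total, count = (total, count, num)  # -> num = 21, total = 1, count = 23
num, total = (num + count, total - num)  # -> num = 44, total = -20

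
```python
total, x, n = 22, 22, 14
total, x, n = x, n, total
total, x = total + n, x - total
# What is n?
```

Answer: 22

Derivation:
Trace (tracking n):
total, x, n = (22, 22, 14)  # -> total = 22, x = 22, n = 14
total, x, n = (x, n, total)  # -> total = 22, x = 14, n = 22
total, x = (total + n, x - total)  # -> total = 44, x = -8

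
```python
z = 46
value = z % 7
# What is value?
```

Answer: 4

Derivation:
Trace (tracking value):
z = 46  # -> z = 46
value = z % 7  # -> value = 4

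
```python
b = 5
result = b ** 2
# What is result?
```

Trace (tracking result):
b = 5  # -> b = 5
result = b ** 2  # -> result = 25

Answer: 25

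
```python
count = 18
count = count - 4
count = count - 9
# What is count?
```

Trace (tracking count):
count = 18  # -> count = 18
count = count - 4  # -> count = 14
count = count - 9  # -> count = 5

Answer: 5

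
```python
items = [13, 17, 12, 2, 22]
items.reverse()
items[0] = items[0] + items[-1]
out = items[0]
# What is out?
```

Answer: 35

Derivation:
Trace (tracking out):
items = [13, 17, 12, 2, 22]  # -> items = [13, 17, 12, 2, 22]
items.reverse()  # -> items = [22, 2, 12, 17, 13]
items[0] = items[0] + items[-1]  # -> items = [35, 2, 12, 17, 13]
out = items[0]  # -> out = 35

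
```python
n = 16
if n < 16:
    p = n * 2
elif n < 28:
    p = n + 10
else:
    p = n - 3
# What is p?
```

Answer: 26

Derivation:
Trace (tracking p):
n = 16  # -> n = 16
if n < 16:  # condition is False
elif n < 28:  # condition is True
    p = n + 10  # -> p = 26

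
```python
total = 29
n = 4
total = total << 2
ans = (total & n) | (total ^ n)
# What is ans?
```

Answer: 116

Derivation:
Trace (tracking ans):
total = 29  # -> total = 29
n = 4  # -> n = 4
total = total << 2  # -> total = 116
ans = total & n | total ^ n  # -> ans = 116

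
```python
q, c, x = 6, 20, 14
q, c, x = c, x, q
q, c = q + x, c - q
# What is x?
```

Trace (tracking x):
q, c, x = (6, 20, 14)  # -> q = 6, c = 20, x = 14
q, c, x = (c, x, q)  # -> q = 20, c = 14, x = 6
q, c = (q + x, c - q)  # -> q = 26, c = -6

Answer: 6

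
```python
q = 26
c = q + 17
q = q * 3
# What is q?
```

Answer: 78

Derivation:
Trace (tracking q):
q = 26  # -> q = 26
c = q + 17  # -> c = 43
q = q * 3  # -> q = 78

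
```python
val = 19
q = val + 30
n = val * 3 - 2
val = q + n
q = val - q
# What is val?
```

Answer: 104

Derivation:
Trace (tracking val):
val = 19  # -> val = 19
q = val + 30  # -> q = 49
n = val * 3 - 2  # -> n = 55
val = q + n  # -> val = 104
q = val - q  # -> q = 55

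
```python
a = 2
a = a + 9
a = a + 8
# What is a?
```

Trace (tracking a):
a = 2  # -> a = 2
a = a + 9  # -> a = 11
a = a + 8  # -> a = 19

Answer: 19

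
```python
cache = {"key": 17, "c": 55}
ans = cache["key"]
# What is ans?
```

Answer: 17

Derivation:
Trace (tracking ans):
cache = {'key': 17, 'c': 55}  # -> cache = {'key': 17, 'c': 55}
ans = cache['key']  # -> ans = 17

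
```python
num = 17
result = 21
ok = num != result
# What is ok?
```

Trace (tracking ok):
num = 17  # -> num = 17
result = 21  # -> result = 21
ok = num != result  # -> ok = True

Answer: True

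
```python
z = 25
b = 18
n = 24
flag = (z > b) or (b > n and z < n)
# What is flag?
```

Trace (tracking flag):
z = 25  # -> z = 25
b = 18  # -> b = 18
n = 24  # -> n = 24
flag = z > b or (b > n and z < n)  # -> flag = True

Answer: True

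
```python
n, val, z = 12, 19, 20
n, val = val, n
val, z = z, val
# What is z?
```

Answer: 12

Derivation:
Trace (tracking z):
n, val, z = (12, 19, 20)  # -> n = 12, val = 19, z = 20
n, val = (val, n)  # -> n = 19, val = 12
val, z = (z, val)  # -> val = 20, z = 12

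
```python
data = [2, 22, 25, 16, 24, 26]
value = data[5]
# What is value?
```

Answer: 26

Derivation:
Trace (tracking value):
data = [2, 22, 25, 16, 24, 26]  # -> data = [2, 22, 25, 16, 24, 26]
value = data[5]  # -> value = 26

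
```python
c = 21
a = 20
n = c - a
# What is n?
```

Answer: 1

Derivation:
Trace (tracking n):
c = 21  # -> c = 21
a = 20  # -> a = 20
n = c - a  # -> n = 1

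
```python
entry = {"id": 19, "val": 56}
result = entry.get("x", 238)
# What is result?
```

Trace (tracking result):
entry = {'id': 19, 'val': 56}  # -> entry = {'id': 19, 'val': 56}
result = entry.get('x', 238)  # -> result = 238

Answer: 238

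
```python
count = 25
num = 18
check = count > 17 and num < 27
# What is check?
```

Trace (tracking check):
count = 25  # -> count = 25
num = 18  # -> num = 18
check = count > 17 and num < 27  # -> check = True

Answer: True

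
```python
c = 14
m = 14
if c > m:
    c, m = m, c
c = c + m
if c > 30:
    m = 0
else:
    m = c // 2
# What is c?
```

Answer: 28

Derivation:
Trace (tracking c):
c = 14  # -> c = 14
m = 14  # -> m = 14
if c > m:  # condition is False
c = c + m  # -> c = 28
if c > 30:  # condition is False
else:
    m = c // 2  # -> m = 14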